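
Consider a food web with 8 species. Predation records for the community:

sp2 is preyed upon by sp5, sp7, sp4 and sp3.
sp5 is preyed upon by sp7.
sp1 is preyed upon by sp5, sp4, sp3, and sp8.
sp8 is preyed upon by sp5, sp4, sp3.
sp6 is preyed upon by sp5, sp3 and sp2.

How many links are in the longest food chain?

One longest chain: sp1 → sp8 → sp5 → sp7.
It has 4 species and 3 links.

3 links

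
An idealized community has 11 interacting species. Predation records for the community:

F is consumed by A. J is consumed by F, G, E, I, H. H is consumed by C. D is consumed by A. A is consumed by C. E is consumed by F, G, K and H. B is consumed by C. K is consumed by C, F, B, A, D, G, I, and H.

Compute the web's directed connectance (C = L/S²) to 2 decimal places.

The web has S = 11 species and L = 22 feeding links.
C = L / S² = 22 / 121 = 0.1818 ≈ 0.18.

C = 0.18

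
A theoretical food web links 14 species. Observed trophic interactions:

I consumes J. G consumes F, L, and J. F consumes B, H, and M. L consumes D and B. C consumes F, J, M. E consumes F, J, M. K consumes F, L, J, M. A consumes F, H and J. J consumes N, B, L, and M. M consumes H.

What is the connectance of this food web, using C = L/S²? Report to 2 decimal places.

The web has S = 14 species and L = 27 feeding links.
C = L / S² = 27 / 196 = 0.1378 ≈ 0.14.

C = 0.14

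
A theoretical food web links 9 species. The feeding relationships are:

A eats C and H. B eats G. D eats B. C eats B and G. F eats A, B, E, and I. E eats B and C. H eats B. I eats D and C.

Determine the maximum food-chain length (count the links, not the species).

4 links

One longest chain: G → B → D → I → F.
It has 5 species and 4 links.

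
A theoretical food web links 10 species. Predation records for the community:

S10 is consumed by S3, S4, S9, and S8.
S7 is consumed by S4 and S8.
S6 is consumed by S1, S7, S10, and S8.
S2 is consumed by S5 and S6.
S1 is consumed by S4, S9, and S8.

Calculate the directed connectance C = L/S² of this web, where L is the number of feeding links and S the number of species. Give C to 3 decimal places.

C = 0.150

The web has S = 10 species and L = 15 feeding links.
C = L / S² = 15 / 100 = 0.1500 ≈ 0.150.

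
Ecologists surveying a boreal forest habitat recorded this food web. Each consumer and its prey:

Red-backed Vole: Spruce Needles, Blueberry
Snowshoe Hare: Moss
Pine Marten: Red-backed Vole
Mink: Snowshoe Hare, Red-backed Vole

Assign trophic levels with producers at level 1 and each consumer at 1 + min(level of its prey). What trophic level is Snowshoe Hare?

Trophic level 2

Moss is a producer → level 1.
Snowshoe Hare eats Moss → level 2.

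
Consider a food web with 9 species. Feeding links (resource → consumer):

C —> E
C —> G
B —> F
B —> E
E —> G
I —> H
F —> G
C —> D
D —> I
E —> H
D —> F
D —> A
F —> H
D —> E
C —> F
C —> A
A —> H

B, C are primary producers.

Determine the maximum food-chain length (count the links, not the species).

3 links

One longest chain: C → D → F → H.
It has 4 species and 3 links.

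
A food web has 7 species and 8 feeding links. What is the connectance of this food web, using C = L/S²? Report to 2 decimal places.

The web has S = 7 species and L = 8 feeding links.
C = L / S² = 8 / 49 = 0.1633 ≈ 0.16.

C = 0.16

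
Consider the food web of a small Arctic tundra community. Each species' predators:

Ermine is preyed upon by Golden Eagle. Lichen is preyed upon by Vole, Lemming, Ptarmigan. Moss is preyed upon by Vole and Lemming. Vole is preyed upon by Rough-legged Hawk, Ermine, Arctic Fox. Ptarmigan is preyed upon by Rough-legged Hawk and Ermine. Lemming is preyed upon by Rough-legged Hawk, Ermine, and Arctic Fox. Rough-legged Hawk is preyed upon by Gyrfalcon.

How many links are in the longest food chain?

3 links

One longest chain: Lichen → Ptarmigan → Ermine → Golden Eagle.
It has 4 species and 3 links.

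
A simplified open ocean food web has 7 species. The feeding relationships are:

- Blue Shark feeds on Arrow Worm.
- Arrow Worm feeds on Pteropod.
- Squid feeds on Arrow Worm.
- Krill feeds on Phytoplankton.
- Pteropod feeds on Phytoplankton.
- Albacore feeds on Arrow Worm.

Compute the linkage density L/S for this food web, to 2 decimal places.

L/S = 0.86

There are L = 6 links among S = 7 species.
L/S = 6/7 = 0.8571 ≈ 0.86.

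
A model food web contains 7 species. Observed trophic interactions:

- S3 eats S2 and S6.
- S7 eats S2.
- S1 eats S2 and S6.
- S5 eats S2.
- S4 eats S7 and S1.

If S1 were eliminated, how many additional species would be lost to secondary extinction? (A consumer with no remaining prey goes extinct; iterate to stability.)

0

Remove S1.
Every predator of it retains at least one other prey: S4 still has S7.
No consumer loses all prey, so no secondary extinctions occur.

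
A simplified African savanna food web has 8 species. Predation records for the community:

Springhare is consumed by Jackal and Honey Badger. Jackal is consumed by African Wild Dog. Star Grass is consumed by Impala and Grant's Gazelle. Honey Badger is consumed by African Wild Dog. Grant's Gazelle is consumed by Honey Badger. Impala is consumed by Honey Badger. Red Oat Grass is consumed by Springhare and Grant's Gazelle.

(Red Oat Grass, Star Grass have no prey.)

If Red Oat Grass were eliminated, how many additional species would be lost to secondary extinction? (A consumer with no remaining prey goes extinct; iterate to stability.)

2

Remove Red Oat Grass.
Round 1: Springhare (all prey gone) → extinct.
Round 2: Jackal (all prey gone) → extinct.
No further losses. Total secondary extinctions: 2.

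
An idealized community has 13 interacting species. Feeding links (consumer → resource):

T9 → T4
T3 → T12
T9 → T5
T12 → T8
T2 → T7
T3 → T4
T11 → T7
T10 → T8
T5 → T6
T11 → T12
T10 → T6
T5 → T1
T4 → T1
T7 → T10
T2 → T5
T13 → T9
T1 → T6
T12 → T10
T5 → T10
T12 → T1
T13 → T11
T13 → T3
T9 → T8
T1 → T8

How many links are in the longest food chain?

4 links

One longest chain: T6 → T10 → T12 → T3 → T13.
It has 5 species and 4 links.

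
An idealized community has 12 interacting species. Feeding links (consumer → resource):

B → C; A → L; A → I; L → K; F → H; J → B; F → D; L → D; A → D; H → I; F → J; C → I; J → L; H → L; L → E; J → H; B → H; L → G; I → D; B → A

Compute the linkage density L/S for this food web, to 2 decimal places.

L/S = 1.67

There are L = 20 links among S = 12 species.
L/S = 20/12 = 1.6667 ≈ 1.67.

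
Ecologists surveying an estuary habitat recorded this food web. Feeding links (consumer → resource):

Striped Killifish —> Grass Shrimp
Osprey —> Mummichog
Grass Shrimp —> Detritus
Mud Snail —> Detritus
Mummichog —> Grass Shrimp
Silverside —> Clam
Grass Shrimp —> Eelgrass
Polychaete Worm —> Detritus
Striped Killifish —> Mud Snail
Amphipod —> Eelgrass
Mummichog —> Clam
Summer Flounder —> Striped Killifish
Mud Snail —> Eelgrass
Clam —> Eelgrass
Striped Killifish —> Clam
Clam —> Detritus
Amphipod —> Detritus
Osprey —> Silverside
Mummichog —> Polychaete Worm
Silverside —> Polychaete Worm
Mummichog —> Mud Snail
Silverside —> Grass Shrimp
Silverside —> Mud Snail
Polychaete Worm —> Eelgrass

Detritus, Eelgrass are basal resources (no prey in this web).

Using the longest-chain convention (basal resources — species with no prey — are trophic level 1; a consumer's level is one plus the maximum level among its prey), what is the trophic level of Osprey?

Trophic level 4

Detritus has no prey (basal) → level 1.
Clam eats Detritus (level 1); other prey at levels: Eelgrass 1 → level 2.
Silverside eats Clam (level 2); other prey at levels: Polychaete Worm 2, Grass Shrimp 2, Mud Snail 2 → level 3.
Osprey eats Silverside (level 3); other prey at levels: Mummichog 3 → level 4.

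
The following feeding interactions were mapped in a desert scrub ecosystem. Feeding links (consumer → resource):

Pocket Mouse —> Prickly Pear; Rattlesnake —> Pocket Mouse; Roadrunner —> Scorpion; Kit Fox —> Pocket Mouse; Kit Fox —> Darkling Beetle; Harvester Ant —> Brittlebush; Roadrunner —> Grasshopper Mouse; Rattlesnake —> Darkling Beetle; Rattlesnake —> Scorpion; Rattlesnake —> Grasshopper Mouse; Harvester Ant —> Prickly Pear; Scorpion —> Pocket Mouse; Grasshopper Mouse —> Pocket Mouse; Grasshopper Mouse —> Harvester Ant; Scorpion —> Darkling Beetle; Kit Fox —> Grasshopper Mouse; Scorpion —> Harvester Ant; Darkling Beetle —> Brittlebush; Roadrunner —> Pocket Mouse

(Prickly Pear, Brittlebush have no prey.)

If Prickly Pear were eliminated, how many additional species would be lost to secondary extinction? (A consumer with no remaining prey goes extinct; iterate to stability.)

1

Remove Prickly Pear.
Round 1: Pocket Mouse (all prey gone) → extinct.
No further losses. Total secondary extinctions: 1.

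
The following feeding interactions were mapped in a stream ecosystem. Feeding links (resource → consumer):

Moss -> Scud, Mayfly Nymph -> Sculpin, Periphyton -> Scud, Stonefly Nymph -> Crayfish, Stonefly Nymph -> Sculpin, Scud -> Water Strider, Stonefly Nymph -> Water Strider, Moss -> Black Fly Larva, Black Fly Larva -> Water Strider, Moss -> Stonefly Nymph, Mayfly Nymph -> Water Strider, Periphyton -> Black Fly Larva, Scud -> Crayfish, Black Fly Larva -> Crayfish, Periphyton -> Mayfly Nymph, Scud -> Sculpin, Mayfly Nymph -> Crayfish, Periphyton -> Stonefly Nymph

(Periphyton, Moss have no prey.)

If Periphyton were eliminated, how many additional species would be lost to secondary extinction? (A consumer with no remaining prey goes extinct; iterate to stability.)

1

Remove Periphyton.
Round 1: Mayfly Nymph (all prey gone) → extinct.
No further losses. Total secondary extinctions: 1.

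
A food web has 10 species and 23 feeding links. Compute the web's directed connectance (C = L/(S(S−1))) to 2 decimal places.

The web has S = 10 species and L = 23 feeding links.
C = L / (S(S−1)) = 23 / 90 = 0.2556 ≈ 0.26.

C = 0.26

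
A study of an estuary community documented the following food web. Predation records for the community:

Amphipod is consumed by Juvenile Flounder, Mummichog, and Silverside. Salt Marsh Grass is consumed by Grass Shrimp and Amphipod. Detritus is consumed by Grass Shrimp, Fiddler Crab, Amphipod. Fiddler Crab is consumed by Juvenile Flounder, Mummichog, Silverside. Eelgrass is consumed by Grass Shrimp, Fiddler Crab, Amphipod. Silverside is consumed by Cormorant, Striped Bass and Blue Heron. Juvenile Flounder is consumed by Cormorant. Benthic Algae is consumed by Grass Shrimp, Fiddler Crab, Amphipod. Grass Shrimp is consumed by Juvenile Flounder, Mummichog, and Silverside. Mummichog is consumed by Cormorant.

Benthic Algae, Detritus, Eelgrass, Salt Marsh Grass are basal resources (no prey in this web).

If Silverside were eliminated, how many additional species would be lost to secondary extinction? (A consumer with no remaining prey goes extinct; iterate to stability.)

Remove Silverside.
Round 1: Striped Bass (all prey gone), Blue Heron (all prey gone) → extinct.
No further losses. Total secondary extinctions: 2.

2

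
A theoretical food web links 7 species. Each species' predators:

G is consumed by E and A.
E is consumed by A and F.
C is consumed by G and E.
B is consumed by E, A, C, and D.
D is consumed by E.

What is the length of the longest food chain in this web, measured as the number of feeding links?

4 links

One longest chain: B → C → G → E → A.
It has 5 species and 4 links.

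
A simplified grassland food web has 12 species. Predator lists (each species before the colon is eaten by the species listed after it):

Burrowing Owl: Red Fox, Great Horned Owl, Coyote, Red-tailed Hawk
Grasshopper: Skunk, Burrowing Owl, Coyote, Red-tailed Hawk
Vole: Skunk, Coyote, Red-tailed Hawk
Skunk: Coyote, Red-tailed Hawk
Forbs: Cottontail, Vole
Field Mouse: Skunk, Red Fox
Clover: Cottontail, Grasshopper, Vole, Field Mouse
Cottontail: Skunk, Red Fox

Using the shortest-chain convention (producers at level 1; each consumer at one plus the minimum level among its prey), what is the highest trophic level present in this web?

Producers (level 1): Forbs, Clover.
Following each consumer down to its lowest-level prey: Clover → Grasshopper → Burrowing Owl → Great Horned Owl (levels 1 through 4).
All prey of Great Horned Owl (Burrowing Owl 3) are at level 3 or above, so Great Horned Owl is at level 1 + 3 = 4.
Every consumer has at least one prey at level 3 or below, so none exceeds level 4.

4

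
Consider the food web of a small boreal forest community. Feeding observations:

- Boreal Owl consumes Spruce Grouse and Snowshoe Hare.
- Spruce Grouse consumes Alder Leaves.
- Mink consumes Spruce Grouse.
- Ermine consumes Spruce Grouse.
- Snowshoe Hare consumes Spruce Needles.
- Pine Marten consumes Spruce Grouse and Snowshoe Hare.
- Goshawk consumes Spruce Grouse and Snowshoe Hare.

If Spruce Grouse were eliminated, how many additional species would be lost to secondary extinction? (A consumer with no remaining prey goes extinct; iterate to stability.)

2

Remove Spruce Grouse.
Round 1: Ermine (all prey gone), Mink (all prey gone) → extinct.
No further losses. Total secondary extinctions: 2.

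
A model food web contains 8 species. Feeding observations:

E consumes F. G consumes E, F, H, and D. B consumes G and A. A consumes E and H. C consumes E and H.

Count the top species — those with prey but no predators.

2

Top species (has prey, but nothing eats it): C, B.
Count: 2.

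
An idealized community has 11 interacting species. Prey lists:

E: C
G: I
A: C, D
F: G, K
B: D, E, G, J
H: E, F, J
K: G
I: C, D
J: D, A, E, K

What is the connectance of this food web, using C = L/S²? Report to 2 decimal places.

The web has S = 11 species and L = 20 feeding links.
C = L / S² = 20 / 121 = 0.1653 ≈ 0.17.

C = 0.17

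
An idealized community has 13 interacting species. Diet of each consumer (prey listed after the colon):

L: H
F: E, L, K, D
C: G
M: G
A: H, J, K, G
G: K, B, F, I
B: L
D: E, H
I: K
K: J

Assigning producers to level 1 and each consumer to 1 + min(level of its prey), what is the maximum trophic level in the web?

4

Producers (level 1): E, H, J.
Following each consumer down to its lowest-level prey: J → K → G → M (levels 1 through 4).
All prey of M (G 3) are at level 3 or above, so M is at level 1 + 3 = 4.
Every consumer has at least one prey at level 3 or below, so none exceeds level 4.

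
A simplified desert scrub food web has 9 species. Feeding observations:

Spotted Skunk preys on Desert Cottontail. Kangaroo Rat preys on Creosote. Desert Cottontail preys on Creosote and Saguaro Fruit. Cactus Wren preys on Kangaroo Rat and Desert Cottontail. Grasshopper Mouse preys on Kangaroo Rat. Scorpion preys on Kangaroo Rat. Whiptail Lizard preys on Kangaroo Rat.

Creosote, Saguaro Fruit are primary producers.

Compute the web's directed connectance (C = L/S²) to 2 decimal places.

The web has S = 9 species and L = 9 feeding links.
C = L / S² = 9 / 81 = 0.1111 ≈ 0.11.

C = 0.11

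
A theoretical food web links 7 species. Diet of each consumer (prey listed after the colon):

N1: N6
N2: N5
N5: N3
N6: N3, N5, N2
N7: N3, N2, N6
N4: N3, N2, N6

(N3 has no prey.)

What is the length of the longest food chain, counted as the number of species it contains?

5 species

One longest chain: N3 → N5 → N2 → N6 → N4.
It has 5 species and 4 links.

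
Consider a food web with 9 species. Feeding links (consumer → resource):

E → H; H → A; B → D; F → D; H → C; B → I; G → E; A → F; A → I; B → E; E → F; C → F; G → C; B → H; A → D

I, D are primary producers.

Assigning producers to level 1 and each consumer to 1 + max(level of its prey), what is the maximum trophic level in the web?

6

Producers (level 1): I, D.
D → F → C → H → E → G gives G level 6.
No species has a prey at level 6, so no species reaches level 7.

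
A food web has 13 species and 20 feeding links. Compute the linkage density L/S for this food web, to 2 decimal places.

L/S = 1.54

There are L = 20 links among S = 13 species.
L/S = 20/13 = 1.5385 ≈ 1.54.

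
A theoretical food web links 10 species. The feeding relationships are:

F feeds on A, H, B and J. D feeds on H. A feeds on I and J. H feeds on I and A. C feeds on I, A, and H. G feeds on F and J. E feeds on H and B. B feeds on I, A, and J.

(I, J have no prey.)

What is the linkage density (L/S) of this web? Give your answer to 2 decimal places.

There are L = 19 links among S = 10 species.
L/S = 19/10 = 1.9000 ≈ 1.90.

L/S = 1.90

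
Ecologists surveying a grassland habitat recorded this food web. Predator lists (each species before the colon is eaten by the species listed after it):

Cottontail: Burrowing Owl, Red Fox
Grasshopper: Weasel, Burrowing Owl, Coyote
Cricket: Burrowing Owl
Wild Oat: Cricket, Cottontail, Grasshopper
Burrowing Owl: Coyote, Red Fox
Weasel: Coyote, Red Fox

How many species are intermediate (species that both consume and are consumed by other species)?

Intermediate species (has both prey and predators): Cricket, Cottontail, Grasshopper, Weasel, Burrowing Owl.
Count: 5.

5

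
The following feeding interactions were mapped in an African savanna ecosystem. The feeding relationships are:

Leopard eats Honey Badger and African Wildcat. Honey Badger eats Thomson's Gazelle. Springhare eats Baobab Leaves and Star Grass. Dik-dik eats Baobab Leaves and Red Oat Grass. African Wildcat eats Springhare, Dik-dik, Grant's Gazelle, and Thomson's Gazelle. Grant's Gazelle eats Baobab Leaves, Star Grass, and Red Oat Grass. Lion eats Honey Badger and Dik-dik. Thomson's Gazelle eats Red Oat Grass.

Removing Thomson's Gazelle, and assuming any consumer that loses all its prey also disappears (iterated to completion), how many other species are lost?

1

Remove Thomson's Gazelle.
Round 1: Honey Badger (all prey gone) → extinct.
No further losses. Total secondary extinctions: 1.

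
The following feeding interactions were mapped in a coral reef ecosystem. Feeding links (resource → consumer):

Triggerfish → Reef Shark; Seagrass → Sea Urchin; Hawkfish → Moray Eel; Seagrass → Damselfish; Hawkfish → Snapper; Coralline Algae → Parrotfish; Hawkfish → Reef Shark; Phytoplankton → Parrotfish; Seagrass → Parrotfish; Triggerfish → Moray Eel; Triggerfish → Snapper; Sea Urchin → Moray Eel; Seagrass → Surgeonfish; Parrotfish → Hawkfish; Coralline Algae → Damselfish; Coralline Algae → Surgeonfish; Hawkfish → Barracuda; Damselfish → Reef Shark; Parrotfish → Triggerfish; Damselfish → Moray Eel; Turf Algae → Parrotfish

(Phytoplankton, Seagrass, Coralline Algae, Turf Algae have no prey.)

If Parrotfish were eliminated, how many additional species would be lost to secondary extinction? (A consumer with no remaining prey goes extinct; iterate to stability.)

Remove Parrotfish.
Round 1: Hawkfish (all prey gone), Triggerfish (all prey gone) → extinct.
Round 2: Barracuda (all prey gone), Snapper (all prey gone) → extinct.
No further losses. Total secondary extinctions: 4.

4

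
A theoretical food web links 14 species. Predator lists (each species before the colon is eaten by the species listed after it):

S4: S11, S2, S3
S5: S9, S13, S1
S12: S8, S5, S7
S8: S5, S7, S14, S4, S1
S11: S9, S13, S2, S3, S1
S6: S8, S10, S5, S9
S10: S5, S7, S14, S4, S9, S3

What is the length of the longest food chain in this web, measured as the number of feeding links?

4 links

One longest chain: S6 → S8 → S4 → S11 → S9.
It has 5 species and 4 links.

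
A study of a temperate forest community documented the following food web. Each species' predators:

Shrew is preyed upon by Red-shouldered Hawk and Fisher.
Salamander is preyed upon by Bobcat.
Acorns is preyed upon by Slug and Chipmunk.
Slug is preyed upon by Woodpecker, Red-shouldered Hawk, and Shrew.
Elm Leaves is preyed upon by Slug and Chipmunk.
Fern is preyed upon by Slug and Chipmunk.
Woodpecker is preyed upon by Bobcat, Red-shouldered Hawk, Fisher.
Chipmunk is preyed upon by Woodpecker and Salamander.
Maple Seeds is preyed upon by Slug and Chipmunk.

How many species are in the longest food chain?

One longest chain: Elm Leaves → Slug → Woodpecker → Fisher.
It has 4 species and 3 links.

4 species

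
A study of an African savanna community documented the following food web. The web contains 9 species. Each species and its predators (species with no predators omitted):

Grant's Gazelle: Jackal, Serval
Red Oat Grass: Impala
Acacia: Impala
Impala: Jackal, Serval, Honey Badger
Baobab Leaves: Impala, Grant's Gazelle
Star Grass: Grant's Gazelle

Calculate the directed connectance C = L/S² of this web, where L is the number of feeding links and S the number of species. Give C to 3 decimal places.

The web has S = 9 species and L = 10 feeding links.
C = L / S² = 10 / 81 = 0.1235 ≈ 0.123.

C = 0.123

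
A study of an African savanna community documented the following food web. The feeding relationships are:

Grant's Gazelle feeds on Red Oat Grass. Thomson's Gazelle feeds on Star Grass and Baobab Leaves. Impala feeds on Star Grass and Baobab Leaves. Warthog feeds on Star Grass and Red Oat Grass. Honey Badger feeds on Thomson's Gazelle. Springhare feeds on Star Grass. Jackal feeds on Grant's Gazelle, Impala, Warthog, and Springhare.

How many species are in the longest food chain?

3 species

One longest chain: Red Oat Grass → Grant's Gazelle → Jackal.
It has 3 species and 2 links.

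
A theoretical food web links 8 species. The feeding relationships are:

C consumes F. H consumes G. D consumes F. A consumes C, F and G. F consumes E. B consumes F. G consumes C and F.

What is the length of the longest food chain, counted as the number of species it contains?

One longest chain: E → F → C → G → A.
It has 5 species and 4 links.

5 species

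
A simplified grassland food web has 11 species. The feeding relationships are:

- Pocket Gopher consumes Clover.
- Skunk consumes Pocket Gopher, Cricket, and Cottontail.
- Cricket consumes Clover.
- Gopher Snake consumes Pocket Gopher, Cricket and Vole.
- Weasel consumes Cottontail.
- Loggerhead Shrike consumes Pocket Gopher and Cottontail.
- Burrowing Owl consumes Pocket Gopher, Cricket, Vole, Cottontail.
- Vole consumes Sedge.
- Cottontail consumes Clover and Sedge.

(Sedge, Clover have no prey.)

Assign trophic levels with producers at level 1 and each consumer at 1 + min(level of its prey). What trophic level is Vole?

Sedge is a producer → level 1.
Vole eats Sedge → level 2.

Trophic level 2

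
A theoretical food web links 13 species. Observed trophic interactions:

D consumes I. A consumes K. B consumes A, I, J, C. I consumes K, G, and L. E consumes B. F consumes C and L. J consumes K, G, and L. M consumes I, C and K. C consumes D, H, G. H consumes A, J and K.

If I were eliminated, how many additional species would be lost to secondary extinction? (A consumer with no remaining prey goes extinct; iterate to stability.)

1

Remove I.
Round 1: D (all prey gone) → extinct.
No further losses. Total secondary extinctions: 1.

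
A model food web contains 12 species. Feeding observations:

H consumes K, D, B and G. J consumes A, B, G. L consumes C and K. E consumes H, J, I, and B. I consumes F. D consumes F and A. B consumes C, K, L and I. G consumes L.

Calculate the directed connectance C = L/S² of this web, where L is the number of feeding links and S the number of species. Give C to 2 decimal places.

C = 0.15

The web has S = 12 species and L = 21 feeding links.
C = L / S² = 21 / 144 = 0.1458 ≈ 0.15.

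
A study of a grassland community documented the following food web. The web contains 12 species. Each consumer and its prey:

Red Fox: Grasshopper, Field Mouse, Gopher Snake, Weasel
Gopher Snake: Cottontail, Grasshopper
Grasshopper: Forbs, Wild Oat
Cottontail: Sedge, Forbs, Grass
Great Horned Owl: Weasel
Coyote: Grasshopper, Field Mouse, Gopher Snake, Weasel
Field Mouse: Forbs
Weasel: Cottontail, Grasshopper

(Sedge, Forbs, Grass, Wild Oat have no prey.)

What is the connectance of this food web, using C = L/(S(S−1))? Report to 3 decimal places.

The web has S = 12 species and L = 19 feeding links.
C = L / (S(S−1)) = 19 / 132 = 0.1439 ≈ 0.144.

C = 0.144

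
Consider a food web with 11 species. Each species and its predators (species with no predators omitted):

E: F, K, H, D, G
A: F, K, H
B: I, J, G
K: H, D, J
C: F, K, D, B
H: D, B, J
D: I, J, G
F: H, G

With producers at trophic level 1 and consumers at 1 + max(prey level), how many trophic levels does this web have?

5

Producers (level 1): E, A, C.
E → F → H → D → J gives J level 5.
No species has a prey at level 5, so no species reaches level 6.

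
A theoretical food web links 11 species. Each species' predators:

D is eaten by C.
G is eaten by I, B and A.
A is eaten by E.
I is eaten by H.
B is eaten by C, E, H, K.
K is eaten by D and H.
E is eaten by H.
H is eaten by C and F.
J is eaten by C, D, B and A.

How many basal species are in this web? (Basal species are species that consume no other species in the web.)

2

Basal species (no prey listed): J, G.
Count: 2.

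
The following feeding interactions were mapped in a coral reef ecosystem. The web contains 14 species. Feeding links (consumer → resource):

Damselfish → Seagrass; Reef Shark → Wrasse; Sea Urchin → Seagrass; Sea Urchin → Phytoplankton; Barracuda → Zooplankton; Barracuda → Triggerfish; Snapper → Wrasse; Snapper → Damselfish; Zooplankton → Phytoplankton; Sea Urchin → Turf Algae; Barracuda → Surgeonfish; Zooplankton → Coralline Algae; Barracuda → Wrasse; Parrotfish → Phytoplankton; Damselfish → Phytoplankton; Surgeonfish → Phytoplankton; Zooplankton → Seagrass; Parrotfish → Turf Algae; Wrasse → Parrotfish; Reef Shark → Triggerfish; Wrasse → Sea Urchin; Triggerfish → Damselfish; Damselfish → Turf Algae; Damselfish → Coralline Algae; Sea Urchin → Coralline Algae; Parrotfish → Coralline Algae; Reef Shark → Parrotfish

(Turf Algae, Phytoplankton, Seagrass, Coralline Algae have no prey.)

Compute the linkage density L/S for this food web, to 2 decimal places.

L/S = 1.93

There are L = 27 links among S = 14 species.
L/S = 27/14 = 1.9286 ≈ 1.93.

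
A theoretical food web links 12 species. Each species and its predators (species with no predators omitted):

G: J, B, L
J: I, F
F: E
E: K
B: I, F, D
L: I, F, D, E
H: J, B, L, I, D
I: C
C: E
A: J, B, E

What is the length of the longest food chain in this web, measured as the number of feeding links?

5 links

One longest chain: A → J → I → C → E → K.
It has 6 species and 5 links.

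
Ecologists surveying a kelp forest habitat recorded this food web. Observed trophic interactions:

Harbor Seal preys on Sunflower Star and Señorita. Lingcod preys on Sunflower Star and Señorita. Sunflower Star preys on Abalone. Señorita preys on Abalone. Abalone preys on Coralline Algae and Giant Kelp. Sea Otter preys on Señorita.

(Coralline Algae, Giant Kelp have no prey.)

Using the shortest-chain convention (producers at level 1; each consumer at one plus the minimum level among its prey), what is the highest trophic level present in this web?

Producers (level 1): Coralline Algae, Giant Kelp.
Following each consumer down to its lowest-level prey: Coralline Algae → Abalone → Sunflower Star → Harbor Seal (levels 1 through 4).
All prey of Harbor Seal (Sunflower Star 3, Señorita 3) are at level 3 or above, so Harbor Seal is at level 1 + 3 = 4.
Every consumer has at least one prey at level 3 or below, so none exceeds level 4.

4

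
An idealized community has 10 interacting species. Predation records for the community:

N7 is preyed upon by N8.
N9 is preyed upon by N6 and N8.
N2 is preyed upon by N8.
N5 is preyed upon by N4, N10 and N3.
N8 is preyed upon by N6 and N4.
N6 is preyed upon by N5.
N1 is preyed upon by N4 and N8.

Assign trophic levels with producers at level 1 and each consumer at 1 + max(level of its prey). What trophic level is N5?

Trophic level 4

N7 is a producer → level 1.
N8 eats N7 (level 1); other prey at levels: N2 1, N9 1, N1 1 → level 2.
N6 eats N8 (level 2); other prey at levels: N9 1 → level 3.
N5 eats N6 → level 4.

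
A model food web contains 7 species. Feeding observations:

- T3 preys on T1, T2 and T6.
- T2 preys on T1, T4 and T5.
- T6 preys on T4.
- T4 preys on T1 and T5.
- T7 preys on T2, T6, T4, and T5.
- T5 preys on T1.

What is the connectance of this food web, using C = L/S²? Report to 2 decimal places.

C = 0.29

The web has S = 7 species and L = 14 feeding links.
C = L / S² = 14 / 49 = 0.2857 ≈ 0.29.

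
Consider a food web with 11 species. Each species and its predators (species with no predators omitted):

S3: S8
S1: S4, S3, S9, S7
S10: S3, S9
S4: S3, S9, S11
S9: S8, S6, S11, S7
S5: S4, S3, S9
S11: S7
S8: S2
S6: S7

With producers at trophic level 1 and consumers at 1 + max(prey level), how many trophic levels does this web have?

Producers (level 1): S5, S1, S10.
S5 → S4 → S9 → S11 → S7 gives S7 level 5.
No species has a prey at level 5, so no species reaches level 6.

5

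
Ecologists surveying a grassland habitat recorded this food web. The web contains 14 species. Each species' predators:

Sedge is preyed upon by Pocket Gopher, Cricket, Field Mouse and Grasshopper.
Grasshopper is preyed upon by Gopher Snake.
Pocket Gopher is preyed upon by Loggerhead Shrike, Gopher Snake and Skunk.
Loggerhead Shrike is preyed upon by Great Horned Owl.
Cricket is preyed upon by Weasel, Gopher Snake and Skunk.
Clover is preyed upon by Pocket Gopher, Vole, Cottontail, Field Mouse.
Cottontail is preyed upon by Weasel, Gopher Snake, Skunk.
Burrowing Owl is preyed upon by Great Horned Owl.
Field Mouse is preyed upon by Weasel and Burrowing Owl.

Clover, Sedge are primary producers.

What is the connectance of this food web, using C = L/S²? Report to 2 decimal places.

The web has S = 14 species and L = 22 feeding links.
C = L / S² = 22 / 196 = 0.1122 ≈ 0.11.

C = 0.11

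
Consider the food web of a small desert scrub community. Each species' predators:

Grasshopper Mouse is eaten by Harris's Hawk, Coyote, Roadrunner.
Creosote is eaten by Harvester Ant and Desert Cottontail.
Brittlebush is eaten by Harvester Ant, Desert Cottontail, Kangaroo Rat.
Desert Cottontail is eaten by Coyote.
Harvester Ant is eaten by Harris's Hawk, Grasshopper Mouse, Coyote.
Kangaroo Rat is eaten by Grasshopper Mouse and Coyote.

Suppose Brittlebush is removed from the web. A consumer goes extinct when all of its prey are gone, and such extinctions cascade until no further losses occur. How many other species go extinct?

Remove Brittlebush.
Round 1: Kangaroo Rat (all prey gone) → extinct.
No further losses. Total secondary extinctions: 1.

1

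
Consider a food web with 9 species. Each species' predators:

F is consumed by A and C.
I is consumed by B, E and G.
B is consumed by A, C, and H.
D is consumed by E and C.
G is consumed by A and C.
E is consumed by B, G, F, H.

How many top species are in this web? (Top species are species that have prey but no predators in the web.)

Top species (has prey, but nothing eats it): A, H, C.
Count: 3.

3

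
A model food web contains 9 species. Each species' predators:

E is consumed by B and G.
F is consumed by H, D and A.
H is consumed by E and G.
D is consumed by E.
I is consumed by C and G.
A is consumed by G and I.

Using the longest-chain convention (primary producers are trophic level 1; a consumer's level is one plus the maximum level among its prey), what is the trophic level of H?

F is a producer → level 1.
H eats F → level 2.

Trophic level 2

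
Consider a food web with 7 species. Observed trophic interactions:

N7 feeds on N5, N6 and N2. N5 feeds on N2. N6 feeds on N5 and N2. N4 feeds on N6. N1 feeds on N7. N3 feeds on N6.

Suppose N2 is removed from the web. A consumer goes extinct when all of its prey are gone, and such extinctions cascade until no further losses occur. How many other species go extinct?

6

Remove N2.
Round 1: N5 (all prey gone) → extinct.
Round 2: N6 (all prey gone) → extinct.
Round 3: N7 (all prey gone), N4 (all prey gone), N3 (all prey gone) → extinct.
Round 4: N1 (all prey gone) → extinct.
No further losses. Total secondary extinctions: 6.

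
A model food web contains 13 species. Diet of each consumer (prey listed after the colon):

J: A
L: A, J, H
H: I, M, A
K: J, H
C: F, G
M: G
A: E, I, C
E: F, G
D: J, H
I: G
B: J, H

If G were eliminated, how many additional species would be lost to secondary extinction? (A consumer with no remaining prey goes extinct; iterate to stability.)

2

Remove G.
Round 1: I (all prey gone), M (all prey gone) → extinct.
No further losses. Total secondary extinctions: 2.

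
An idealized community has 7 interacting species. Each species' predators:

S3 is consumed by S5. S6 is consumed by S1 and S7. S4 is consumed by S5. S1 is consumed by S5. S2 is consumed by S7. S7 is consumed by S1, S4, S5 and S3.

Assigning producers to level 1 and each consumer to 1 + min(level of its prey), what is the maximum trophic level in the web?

Producers (level 1): S2, S6.
Following each consumer down to its lowest-level prey: S2 → S7 → S5 (levels 1 through 3).
All prey of S5 (S7 2, S1 2, S4 3, S3 3) are at level 2 or above, so S5 is at level 1 + 2 = 3.
Every consumer has at least one prey at level 2 or below, so none exceeds level 3.

3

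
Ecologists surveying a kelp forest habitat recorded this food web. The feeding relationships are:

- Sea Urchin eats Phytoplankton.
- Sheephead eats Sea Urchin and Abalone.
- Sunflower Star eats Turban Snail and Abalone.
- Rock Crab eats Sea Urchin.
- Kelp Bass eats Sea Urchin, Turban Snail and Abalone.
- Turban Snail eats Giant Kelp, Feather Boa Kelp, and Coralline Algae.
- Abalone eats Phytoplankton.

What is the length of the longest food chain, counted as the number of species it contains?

One longest chain: Phytoplankton → Sea Urchin → Rock Crab.
It has 3 species and 2 links.

3 species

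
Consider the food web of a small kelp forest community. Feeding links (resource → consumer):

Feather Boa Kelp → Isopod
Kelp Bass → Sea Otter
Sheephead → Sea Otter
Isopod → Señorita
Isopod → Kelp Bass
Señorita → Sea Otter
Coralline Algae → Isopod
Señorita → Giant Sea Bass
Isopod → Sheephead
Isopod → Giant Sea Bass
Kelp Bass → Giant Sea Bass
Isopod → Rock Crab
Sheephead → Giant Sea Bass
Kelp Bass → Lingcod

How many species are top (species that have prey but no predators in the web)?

4

Top species (has prey, but nothing eats it): Rock Crab, Sea Otter, Lingcod, Giant Sea Bass.
Count: 4.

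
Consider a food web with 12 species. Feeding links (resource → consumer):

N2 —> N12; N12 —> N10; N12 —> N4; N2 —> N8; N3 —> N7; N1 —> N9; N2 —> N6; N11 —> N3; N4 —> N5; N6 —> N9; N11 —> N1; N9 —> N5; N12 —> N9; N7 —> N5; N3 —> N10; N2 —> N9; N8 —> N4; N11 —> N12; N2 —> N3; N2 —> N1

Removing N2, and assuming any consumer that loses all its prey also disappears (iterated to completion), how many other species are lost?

Remove N2.
Round 1: N8 (all prey gone), N6 (all prey gone) → extinct.
No further losses. Total secondary extinctions: 2.

2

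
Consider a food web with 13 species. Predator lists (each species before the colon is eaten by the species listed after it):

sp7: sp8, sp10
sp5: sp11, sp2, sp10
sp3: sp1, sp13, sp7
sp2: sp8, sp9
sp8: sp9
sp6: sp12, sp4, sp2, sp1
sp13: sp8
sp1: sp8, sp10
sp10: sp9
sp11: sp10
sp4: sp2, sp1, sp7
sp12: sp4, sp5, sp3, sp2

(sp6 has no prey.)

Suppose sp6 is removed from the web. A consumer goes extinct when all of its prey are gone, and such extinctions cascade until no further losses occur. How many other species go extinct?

12

Remove sp6.
Round 1: sp12 (all prey gone) → extinct.
Round 2: sp4 (all prey gone), sp5 (all prey gone), sp3 (all prey gone) → extinct.
Round 3: sp11 (all prey gone), sp2 (all prey gone), sp1 (all prey gone), sp13 (all prey gone), sp7 (all prey gone) → extinct.
Round 4: sp8 (all prey gone), sp10 (all prey gone) → extinct.
Round 5: sp9 (all prey gone) → extinct.
No further losses. Total secondary extinctions: 12.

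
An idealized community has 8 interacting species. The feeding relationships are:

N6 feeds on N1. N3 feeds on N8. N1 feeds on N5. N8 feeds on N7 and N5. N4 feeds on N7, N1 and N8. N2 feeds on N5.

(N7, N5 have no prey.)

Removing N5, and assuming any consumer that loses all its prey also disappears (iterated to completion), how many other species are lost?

3

Remove N5.
Round 1: N2 (all prey gone), N1 (all prey gone) → extinct.
Round 2: N6 (all prey gone) → extinct.
No further losses. Total secondary extinctions: 3.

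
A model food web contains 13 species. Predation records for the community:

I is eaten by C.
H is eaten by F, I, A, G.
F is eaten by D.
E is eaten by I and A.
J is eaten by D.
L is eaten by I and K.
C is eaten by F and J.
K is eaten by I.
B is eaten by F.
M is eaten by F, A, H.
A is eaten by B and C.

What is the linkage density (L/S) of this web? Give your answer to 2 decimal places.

L/S = 1.54

There are L = 20 links among S = 13 species.
L/S = 20/13 = 1.5385 ≈ 1.54.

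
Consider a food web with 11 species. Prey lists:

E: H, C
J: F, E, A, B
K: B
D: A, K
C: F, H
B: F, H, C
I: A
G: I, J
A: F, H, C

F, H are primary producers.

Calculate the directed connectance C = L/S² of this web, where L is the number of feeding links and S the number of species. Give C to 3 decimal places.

The web has S = 11 species and L = 20 feeding links.
C = L / S² = 20 / 121 = 0.1653 ≈ 0.165.

C = 0.165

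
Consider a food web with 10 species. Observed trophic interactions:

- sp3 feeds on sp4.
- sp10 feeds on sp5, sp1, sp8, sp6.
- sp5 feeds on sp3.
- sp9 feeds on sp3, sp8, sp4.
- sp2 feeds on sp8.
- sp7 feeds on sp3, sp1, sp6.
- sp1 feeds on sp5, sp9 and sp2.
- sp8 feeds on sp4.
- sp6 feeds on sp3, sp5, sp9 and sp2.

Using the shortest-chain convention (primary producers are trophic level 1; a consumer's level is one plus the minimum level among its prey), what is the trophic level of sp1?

Trophic level 3

sp4 is a producer → level 1.
sp9 eats sp4 → level 2.
sp1 eats sp9 → level 3.
No prey of sp1 is below level 2, so 3 is the minimum.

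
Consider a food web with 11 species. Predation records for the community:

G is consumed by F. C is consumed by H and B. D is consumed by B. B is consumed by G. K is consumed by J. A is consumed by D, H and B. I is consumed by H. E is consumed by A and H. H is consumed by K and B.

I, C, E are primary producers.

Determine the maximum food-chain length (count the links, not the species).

5 links

One longest chain: E → A → D → B → G → F.
It has 6 species and 5 links.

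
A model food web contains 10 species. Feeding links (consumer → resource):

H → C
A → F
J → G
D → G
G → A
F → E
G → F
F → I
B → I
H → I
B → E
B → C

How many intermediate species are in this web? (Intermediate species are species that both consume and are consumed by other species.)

Intermediate species (has both prey and predators): F, A, G.
Count: 3.

3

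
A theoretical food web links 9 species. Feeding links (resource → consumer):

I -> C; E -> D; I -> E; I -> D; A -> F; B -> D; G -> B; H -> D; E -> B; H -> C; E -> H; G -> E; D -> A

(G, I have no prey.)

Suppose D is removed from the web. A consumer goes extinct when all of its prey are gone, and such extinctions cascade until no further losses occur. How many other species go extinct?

Remove D.
Round 1: A (all prey gone) → extinct.
Round 2: F (all prey gone) → extinct.
No further losses. Total secondary extinctions: 2.

2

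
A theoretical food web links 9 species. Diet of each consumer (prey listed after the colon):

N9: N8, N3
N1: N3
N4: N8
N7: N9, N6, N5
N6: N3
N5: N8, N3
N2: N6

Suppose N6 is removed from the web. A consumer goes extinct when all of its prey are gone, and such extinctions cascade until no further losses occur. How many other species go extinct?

1

Remove N6.
Round 1: N2 (all prey gone) → extinct.
No further losses. Total secondary extinctions: 1.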